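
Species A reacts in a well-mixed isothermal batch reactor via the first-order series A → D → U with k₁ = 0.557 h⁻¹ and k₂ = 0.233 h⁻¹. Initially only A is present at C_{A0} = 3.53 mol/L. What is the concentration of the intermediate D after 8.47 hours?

The intermediate concentration in a first-order A→B→C sequence is C_D = k₁C_{A0}(e^(−k₁t) − e^(−k₂t))/(k₂−k₁).
e^(−k₁t) = e^(−0.557×8.47) = e^(−4.718) = 0.008935; e^(−k₂t) = e^(−1.974) = 0.1390.
C_D = 0.557×3.53/(0.233−0.557) × (0.008935−0.1390) = (-6.069)×(-0.1300) = 0.7891 mol/L.

0.789 mol/L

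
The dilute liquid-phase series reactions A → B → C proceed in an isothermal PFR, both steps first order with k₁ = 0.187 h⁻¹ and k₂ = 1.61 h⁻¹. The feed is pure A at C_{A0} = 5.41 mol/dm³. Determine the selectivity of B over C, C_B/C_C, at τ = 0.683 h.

The intermediate concentration in a first-order A→B→C sequence is C_B = k₁C_{A0}(e^(−k₁τ) − e^(−k₂τ))/(k₂−k₁).
e^(−k₁τ) = e^(−0.187×0.683) = e^(−0.1277) = 0.8801; e^(−k₂τ) = e^(−1.100) = 0.3330.
C_B = 0.187×5.41/(1.61−0.187) × (0.8801−0.3330) = 0.7109×0.5471 = 0.3890 mol/dm³.
C_A = C_{A0}e^(−k₁τ) = 4.761 mol/dm³, so C_C = C_{A0}−C_A−C_B = 0.2597 mol/dm³; C_B/C_C = 1.50.

1.50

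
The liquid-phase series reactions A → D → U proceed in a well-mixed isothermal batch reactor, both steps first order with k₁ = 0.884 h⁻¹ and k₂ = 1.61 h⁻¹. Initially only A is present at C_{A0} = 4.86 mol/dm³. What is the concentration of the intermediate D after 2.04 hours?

0.753 mol/dm³

Solving the coupled first-order balances gives C_D(t) = [k₁/(k₂−k₁)]·C_{A0}·(e^(−k₁t) − e^(−k₂t)).
e^(−k₁t) = e^(−0.884×2.04) = e^(−1.803) = 0.1647; e^(−k₂t) = e^(−3.284) = 0.03746.
C_D = 0.884×4.86/(1.61−0.884) × (0.1647−0.03746) = 5.918×0.1273 = 0.7532 mol/dm³.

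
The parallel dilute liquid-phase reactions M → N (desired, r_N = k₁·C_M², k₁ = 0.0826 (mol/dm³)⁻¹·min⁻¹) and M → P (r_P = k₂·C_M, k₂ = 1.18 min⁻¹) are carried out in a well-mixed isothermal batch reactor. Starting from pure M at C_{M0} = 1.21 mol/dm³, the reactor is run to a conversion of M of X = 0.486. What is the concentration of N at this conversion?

0.0354 mol/dm³

C_M = C_{M0}(1−X) = 0.6219 mol/dm³.
Along a PFR/batch, dC_P/dC_M = −r_P/(r_N+r_P) = −k₂/(k₂+k₁·C_M).
Integrating from C_{M0} to C_M: C_P = (1.18/0.0826)·ln[(1.18+0.0826·1.21)/(1.18+0.0826·0.622)] = 14.29·ln(1.280/1.231) = 0.5527 mol/dm³.
Then C_N = (C_{M0}−C_M) − C_P = 0.5881 − 0.5527 = 0.03536 mol/dm³.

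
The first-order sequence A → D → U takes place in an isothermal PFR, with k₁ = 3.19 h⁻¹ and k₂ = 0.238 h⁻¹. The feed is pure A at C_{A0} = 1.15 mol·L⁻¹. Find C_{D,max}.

0.933 mol·L⁻¹

Evaluating C_D at τ_opt = ln(k₂/k₁)/(k₂−k₁) gives C_{D,max}/C_{A0} = (k₁/k₂)^[k₂/(k₂−k₁)].
= (3.19/0.238)^(0.238/(0.238−3.19)) = (13.40)^(-0.08062) = 0.8112.
C_{D,max} = 0.8112×1.15 = 0.933 mol·L⁻¹.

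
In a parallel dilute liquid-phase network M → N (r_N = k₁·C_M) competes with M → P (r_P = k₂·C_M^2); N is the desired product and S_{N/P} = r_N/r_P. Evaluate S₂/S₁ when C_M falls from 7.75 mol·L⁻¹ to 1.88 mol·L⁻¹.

4.12

S_{N/P} = (k₁/k₂)·C_M⁻¹, so S₂/S₁ = (C_{M,2}/C_{M,1})⁻¹.
= 7.75/1.88 = 4.12.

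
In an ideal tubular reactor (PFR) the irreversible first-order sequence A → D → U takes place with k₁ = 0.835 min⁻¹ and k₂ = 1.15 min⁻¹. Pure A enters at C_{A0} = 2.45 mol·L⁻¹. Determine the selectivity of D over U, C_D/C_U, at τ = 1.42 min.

Solving the coupled first-order balances gives C_D(τ) = [k₁/(k₂−k₁)]·C_{A0}·(e^(−k₁τ) − e^(−k₂τ)).
e^(−k₁τ) = e^(−0.835×1.42) = e^(−1.186) = 0.3055; e^(−k₂τ) = e^(−1.633) = 0.1953.
C_D = 0.835×2.45/(1.15−0.835) × (0.3055−0.1953) = 6.494×0.1102 = 0.7156 mol·L⁻¹.
C_A = C_{A0}e^(−k₁τ) = 0.7486 mol·L⁻¹, so C_U = C_{A0}−C_A−C_D = 0.9858 mol·L⁻¹; C_D/C_U = 0.726.

0.726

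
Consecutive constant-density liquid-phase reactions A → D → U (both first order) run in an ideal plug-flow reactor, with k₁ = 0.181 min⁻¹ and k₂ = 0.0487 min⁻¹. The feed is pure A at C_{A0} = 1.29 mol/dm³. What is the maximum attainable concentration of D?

For a first-order series the maximum intermediate yield is C_{D,max}/C_{A0} = (k₁/k₂)^[k₂/(k₂−k₁)].
= (0.181/0.0487)^(0.0487/(0.0487−0.181)) = (3.717)^(-0.3681) = 0.6168.
C_{D,max} = 0.6168×1.29 = 0.796 mol/dm³.

0.796 mol/dm³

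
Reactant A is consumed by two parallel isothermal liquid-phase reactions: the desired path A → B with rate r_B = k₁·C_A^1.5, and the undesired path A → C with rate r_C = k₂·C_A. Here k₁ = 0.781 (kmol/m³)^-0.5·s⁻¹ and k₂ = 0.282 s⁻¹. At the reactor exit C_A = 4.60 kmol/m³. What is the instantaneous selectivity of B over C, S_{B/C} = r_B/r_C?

S_{B/C} = r_B/r_C = (k₁·C_A^1.5)/(k₂·C_A) = (k₁/k₂)·C_A^0.5.
= (0.781×4.600^1.5) / (0.282×4.600) = 7.705/1.297 = 5.94.
Since the desired path is higher order in A, keeping C_A high (PFR or concentrated feed) favours B.

5.94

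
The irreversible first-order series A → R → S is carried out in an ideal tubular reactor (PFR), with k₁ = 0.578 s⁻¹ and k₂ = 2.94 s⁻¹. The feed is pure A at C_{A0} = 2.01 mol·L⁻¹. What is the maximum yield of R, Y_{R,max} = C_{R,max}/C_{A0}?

0.132

For a first-order series the maximum intermediate yield is C_{R,max}/C_{A0} = (k₁/k₂)^[k₂/(k₂−k₁)].
= (0.578/2.94)^(2.94/(2.94−0.578)) = (0.1966)^(1.245) = 0.1320.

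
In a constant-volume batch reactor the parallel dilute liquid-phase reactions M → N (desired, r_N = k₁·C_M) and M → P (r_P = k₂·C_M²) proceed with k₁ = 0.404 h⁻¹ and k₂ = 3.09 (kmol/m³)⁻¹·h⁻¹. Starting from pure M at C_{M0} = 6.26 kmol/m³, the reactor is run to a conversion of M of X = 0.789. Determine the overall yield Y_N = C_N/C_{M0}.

0.0310

C_M = C_{M0}(1−X) = 1.321 kmol/m³.
Along a PFR/batch, dC_N/dC_M = −r_N/(r_N+r_P) = −k₁/(k₁+k₂·C_M).
Integrating from C_{M0} to C_M: C_N = (0.404/3.09)·ln[(0.404+3.09·6.26)/(0.404+3.09·1.32)] = 0.1307·ln(19.75/4.485) = 0.1938 kmol/m³.
Y_N = C_N/C_{M0} = 0.1938/6.26 = 0.0310.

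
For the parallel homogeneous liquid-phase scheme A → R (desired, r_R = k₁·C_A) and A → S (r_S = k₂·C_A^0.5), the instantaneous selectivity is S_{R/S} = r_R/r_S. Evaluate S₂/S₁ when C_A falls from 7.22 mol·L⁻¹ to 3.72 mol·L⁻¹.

S_{R/S} = (k₁/k₂)·C_A^0.5, so S₂/S₁ = (C_{A,2}/C_{A,1})^0.5.
= (3.72/7.22)^0.5 = (0.5152)^0.5 = 0.718.

0.718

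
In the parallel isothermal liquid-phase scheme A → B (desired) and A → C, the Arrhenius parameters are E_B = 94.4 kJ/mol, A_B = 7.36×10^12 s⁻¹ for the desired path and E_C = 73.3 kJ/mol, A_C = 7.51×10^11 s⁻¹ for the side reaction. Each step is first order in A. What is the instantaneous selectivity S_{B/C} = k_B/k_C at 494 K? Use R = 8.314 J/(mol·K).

0.0576

k_B/k_C = (A_B/A_C)·exp[−(E_B−E_C)/(RT)] = (A_B/A_C)·exp[(E_C−E_B)/(RT)].
(E_C−E_B)/(RT) = (73.3−94.4)×10³/(8.314×494) = -21100/4107 = -5.137.
k_B/k_C = (7.36×10^12/7.51×10^11)·exp(-5.137) = 9.800 × 0.005873 = 0.0576.
Since E_B > E_C, raising the temperature improves selectivity toward B.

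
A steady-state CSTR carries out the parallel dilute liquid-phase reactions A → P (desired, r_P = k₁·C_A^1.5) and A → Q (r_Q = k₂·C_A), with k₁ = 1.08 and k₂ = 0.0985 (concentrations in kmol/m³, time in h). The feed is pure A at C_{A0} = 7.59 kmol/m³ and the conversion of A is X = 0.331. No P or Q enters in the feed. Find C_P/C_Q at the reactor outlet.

Exit C_A = C_{A0}(1−X) = 7.59×0.669 = 5.078 kmol/m³.
Rates in a CSTR are evaluated at the outlet concentration: r_P = 1.08×5.078^1.5 = 12.36, r_Q = 0.0985×5.078 = 0.5002.
Overall selectivity = C_P/C_Q = r_Pτ/(r_Qτ) = r_P/r_Q = 24.7.

24.7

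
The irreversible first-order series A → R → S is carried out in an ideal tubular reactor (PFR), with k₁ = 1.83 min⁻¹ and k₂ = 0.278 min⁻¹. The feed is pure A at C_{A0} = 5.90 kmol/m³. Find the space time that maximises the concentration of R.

1.21 min

For first-order series the maximum of C_R occurs at τ_opt = ln(k₂/k₁)/(k₂−k₁).
= ln(0.278/1.83)/(0.278−1.83) = ln(0.1519)/-1.552 = -1.884/-1.552 = 1.21 min.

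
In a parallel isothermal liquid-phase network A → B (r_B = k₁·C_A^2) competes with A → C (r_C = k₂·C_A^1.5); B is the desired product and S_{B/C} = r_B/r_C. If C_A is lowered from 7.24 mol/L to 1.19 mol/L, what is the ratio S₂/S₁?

S_{B/C} = (k₁/k₂)·C_A^0.5, so S₂/S₁ = (C_{A,2}/C_{A,1})^0.5.
= (1.19/7.24)^0.5 = (0.1644)^0.5 = 0.405.
Selectivity toward B falls as C_A falls — high-concentration operation is favoured.

0.405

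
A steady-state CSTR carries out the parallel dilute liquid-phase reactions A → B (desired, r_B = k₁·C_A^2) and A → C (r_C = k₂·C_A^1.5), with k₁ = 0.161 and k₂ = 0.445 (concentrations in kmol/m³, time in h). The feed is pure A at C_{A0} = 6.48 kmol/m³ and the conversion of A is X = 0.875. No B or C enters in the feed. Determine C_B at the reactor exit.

1.39 kmol/m³

Exit C_A = C_{A0}(1−X) = 6.48×0.125 = 0.8100 kmol/m³.
In a CSTR the entire volume is at exit conditions, so r_B = 0.161×0.8100^2 = 0.1056 and r_C = 0.445×0.8100^1.5 = 0.3244.
Fraction of consumed A going to B: r_B/(r_B+r_C) = 0.2456.
C_B = 0.2456·C_{A0}·X = 0.2456×6.48×0.875 = 1.39 kmol/m³.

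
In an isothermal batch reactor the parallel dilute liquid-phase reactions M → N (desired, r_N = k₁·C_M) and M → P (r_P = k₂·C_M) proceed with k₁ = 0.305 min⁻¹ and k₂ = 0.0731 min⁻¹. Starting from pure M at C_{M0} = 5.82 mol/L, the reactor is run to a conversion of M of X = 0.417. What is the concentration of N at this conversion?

1.96 mol/L

C_M = C_{M0}(1−X) = 3.393 mol/L.
Both paths are first order in M, so the instantaneous fraction to N is constant: dC_N/d(−C_M) = k₁/(k₁+k₂) = 0.8067.
C_N = 0.8067·(C_{M0}−C_M) = 0.8067×2.427 = 1.96 mol/L.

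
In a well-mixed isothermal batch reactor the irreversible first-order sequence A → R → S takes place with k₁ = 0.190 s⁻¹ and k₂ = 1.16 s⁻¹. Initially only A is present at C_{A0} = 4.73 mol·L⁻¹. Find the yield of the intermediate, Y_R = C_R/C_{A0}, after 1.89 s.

0.115

For first-order series with pure A initially, C_R(t) = k₁C_{A0}/(k₂−k₁)·(e^(−k₁t) − e^(−k₂t)).
e^(−k₁t) = e^(−0.190×1.89) = e^(−0.3591) = 0.6983; e^(−k₂t) = e^(−2.192) = 0.1116.
C_R = 0.190×4.73/(1.16−0.190) × (0.6983−0.1116) = 0.9265×0.5867 = 0.5435 mol·L⁻¹.
Y_R = C_R/C_{A0} = 0.5435/4.73 = 0.115.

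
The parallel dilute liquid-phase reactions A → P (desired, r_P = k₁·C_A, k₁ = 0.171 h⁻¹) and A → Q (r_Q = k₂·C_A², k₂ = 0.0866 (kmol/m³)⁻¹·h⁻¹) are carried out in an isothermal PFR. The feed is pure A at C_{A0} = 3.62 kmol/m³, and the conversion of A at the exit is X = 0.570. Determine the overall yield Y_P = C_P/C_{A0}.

C_A = C_{A0}(1−X) = 1.557 kmol/m³.
Along a PFR/batch, dC_P/dC_A = −r_P/(r_P+r_Q) = −k₁/(k₁+k₂·C_A).
Integrating from C_{A0} to C_A: C_P = (0.171/0.0866)·ln[(0.171+0.0866·3.62)/(0.171+0.0866·1.56)] = 1.975·ln(0.4845/0.3058) = 0.9086 kmol/m³.
Y_P = C_P/C_{A0} = 0.9086/3.62 = 0.251.

0.251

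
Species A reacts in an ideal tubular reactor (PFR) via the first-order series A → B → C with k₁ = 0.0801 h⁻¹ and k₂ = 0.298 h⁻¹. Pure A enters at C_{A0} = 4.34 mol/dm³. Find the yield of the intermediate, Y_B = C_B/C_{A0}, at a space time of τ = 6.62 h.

0.165

For first-order series with pure A initially, C_B(τ) = k₁C_{A0}/(k₂−k₁)·(e^(−k₁τ) − e^(−k₂τ)).
e^(−k₁τ) = e^(−0.0801×6.62) = e^(−0.5303) = 0.5885; e^(−k₂τ) = e^(−1.973) = 0.1391.
C_B = 0.0801×4.34/(0.298−0.0801) × (0.5885−0.1391) = 1.595×0.4494 = 0.7169 mol/dm³.
Y_B = C_B/C_{A0} = 0.7169/4.34 = 0.165.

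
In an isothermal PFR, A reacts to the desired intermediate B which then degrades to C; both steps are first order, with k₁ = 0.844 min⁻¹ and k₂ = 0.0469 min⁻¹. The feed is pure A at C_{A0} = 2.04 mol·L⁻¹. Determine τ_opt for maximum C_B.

3.63 min

The intermediate peaks when r₁ = r₂, i.e. k₁e^(−k₁τ) = k₂e^(−k₂τ), giving τ_opt = ln(k₂/k₁)/(k₂−k₁).
= ln(0.0469/0.844)/(0.0469−0.844) = ln(0.05557)/-0.7971 = -2.890/-0.7971 = 3.63 min.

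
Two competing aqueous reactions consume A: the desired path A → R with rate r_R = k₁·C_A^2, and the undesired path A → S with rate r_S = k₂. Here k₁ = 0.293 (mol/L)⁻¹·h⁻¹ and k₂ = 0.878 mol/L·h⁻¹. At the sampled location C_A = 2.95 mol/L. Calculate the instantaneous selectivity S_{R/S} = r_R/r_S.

2.90

S_{R/S} = r_R/r_S = (k₁·C_A^2)/(k₂) = (k₁/k₂)·C_A^2.
= (0.293×2.950^2) / (0.878) = 2.550/0.8780 = 2.90.
Since the desired path is higher order in A, keeping C_A high (PFR or concentrated feed) favours R.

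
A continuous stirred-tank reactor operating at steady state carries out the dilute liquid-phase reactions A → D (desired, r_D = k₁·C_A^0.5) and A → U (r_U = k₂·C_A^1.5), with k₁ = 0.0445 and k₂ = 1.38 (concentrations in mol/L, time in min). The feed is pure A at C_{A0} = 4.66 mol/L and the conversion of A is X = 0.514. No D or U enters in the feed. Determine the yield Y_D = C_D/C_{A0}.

Exit C_A = C_{A0}(1−X) = 4.66×0.486 = 2.265 mol/L.
In a CSTR the entire volume is at exit conditions, so r_D = 0.0445×2.265^0.5 = 0.06697 and r_U = 1.38×2.265^1.5 = 4.703.
Fraction of consumed A going to D: r_D/(r_D+r_U) = 0.01404.
C_D = 0.01404·C_{A0}·X = 0.01404×4.66×0.514 = 0.0336 mol/L; Y_D = C_D/C_{A0} = 0.00722.

0.00722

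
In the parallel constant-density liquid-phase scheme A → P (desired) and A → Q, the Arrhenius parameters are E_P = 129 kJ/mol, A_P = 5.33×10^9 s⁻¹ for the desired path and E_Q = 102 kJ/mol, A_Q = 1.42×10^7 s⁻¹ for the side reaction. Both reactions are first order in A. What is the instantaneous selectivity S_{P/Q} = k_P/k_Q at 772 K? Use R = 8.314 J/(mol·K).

5.59

With equal orders, S_{P/Q} = k_P/k_Q = (A_P/A_Q)·exp[(E_Q−E_P)/(RT)].
(E_Q−E_P)/(RT) = (102−129)×10³/(8.314×772) = -27000/6418 = -4.207.
k_P/k_Q = (5.33×10^9/1.42×10^7)·exp(-4.207) = 375.4 × 0.01490 = 5.59.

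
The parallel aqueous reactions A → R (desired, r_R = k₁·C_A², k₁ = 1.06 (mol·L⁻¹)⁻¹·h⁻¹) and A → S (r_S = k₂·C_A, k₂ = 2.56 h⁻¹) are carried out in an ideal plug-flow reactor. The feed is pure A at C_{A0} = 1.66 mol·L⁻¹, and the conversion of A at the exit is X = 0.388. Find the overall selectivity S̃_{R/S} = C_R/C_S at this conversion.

0.550

C_A = C_{A0}(1−X) = 1.016 mol·L⁻¹.
Along a PFR/batch, dC_S/dC_A = −r_S/(r_R+r_S) = −k₂/(k₂+k₁·C_A).
Integrating from C_{A0} to C_A: C_S = (2.56/1.06)·ln[(2.56+1.06·1.66)/(2.56+1.06·1.02)] = 2.415·ln(4.320/3.637) = 0.4155 mol·L⁻¹.
Then C_R = (C_{A0}−C_A) − C_S = 0.6441 − 0.4155 = 0.2286 mol·L⁻¹.
S̃_{R/S} = C_R/C_S = 0.2286/0.4155 = 0.550.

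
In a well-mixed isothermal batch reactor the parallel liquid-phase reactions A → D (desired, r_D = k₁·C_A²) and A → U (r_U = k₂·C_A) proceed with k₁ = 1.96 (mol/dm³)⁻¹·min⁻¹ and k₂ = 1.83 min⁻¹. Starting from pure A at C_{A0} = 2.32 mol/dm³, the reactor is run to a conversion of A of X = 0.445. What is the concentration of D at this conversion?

C_A = C_{A0}(1−X) = 1.288 mol/dm³.
Along a PFR/batch, dC_U/dC_A = −r_U/(r_D+r_U) = −k₂/(k₂+k₁·C_A).
Integrating from C_{A0} to C_A: C_U = (1.83/1.96)·ln[(1.83+1.96·2.32)/(1.83+1.96·1.29)] = 0.9337·ln(6.377/4.354) = 0.3564 mol/dm³.
Then C_D = (C_{A0}−C_A) − C_U = 1.032 − 0.3564 = 0.6760 mol/dm³.

0.676 mol/dm³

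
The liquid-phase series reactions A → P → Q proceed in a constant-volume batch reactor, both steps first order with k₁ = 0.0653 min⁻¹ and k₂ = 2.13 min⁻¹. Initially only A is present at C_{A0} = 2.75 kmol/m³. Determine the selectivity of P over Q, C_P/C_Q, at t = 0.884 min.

For first-order series with pure A initially, C_P(t) = k₁C_{A0}/(k₂−k₁)·(e^(−k₁t) − e^(−k₂t)).
e^(−k₁t) = e^(−0.0653×0.884) = e^(−0.05773) = 0.9439; e^(−k₂t) = e^(−1.883) = 0.1521.
C_P = 0.0653×2.75/(2.13−0.0653) × (0.9439−0.1521) = 0.08697×0.7918 = 0.06886 kmol/m³.
C_A = C_{A0}e^(−k₁t) = 2.596 kmol/m³, so C_Q = C_{A0}−C_A−C_P = 0.08539 kmol/m³; C_P/C_Q = 0.806.

0.806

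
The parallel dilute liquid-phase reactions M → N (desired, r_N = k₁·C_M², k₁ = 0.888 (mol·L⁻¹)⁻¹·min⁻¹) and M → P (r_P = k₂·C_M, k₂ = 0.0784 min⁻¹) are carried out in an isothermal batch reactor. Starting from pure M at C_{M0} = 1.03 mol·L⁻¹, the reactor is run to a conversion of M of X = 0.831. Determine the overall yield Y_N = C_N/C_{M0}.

C_M = C_{M0}(1−X) = 0.1741 mol·L⁻¹.
Along a PFR/batch, dC_P/dC_M = −r_P/(r_N+r_P) = −k₂/(k₂+k₁·C_M).
Integrating from C_{M0} to C_M: C_P = (0.0784/0.888)·ln[(0.0784+0.888·1.03)/(0.0784+0.888·0.174)] = 0.08829·ln(0.9930/0.2330) = 0.1280 mol·L⁻¹.
Then C_N = (C_{M0}−C_M) − C_P = 0.8559 − 0.1280 = 0.7279 mol·L⁻¹.
Y_N = C_N/C_{M0} = 0.7279/1.03 = 0.707.

0.707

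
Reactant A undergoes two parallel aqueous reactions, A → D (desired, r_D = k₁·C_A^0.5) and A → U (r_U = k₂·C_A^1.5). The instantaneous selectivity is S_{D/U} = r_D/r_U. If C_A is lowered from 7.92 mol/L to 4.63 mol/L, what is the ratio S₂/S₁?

1.71

S_{D/U} = (k₁/k₂)·C_A⁻¹, so S₂/S₁ = (C_{A,2}/C_{A,1})⁻¹.
= 7.92/4.63 = 1.71.
Selectivity toward D rises as C_A falls — low-concentration operation is favoured.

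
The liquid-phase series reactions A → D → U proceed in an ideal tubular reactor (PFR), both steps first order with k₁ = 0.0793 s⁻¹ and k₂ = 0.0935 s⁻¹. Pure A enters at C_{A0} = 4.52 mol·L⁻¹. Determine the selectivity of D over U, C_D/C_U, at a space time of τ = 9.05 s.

1.79

For first-order series with pure A initially, C_D(τ) = k₁C_{A0}/(k₂−k₁)·(e^(−k₁τ) − e^(−k₂τ)).
e^(−k₁τ) = e^(−0.0793×9.05) = e^(−0.7177) = 0.4879; e^(−k₂τ) = e^(−0.8462) = 0.4291.
C_D = 0.0793×4.52/(0.0935−0.0793) × (0.4879−0.4291) = 25.24×0.05884 = 1.485 mol·L⁻¹.
C_A = C_{A0}e^(−k₁τ) = 2.205 mol·L⁻¹, so C_U = C_{A0}−C_A−C_D = 0.8296 mol·L⁻¹; C_D/C_U = 1.79.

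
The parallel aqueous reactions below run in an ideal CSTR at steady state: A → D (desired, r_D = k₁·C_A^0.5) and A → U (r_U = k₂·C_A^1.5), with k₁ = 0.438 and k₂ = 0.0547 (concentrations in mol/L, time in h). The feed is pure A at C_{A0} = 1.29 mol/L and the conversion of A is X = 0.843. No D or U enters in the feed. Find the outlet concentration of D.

1.06 mol/L

Exit C_A = C_{A0}(1−X) = 1.29×0.157 = 0.2025 mol/L.
In a CSTR the entire volume is at exit conditions, so r_D = 0.438×0.2025^0.5 = 0.1971 and r_U = 0.0547×0.2025^1.5 = 0.004986.
Fraction of consumed A going to D: r_D/(r_D+r_U) = 0.9753.
C_D = 0.9753·C_{A0}·X = 0.9753×1.29×0.843 = 1.06 mol/L.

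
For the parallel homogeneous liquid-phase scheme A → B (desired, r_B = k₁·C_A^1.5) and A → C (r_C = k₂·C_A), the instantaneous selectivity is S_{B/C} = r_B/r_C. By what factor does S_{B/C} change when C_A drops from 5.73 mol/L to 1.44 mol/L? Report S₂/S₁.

0.501

S_{B/C} = (k₁/k₂)·C_A^0.5, so S₂/S₁ = (C_{A,2}/C_{A,1})^0.5.
= (1.44/5.73)^0.5 = (0.2513)^0.5 = 0.501.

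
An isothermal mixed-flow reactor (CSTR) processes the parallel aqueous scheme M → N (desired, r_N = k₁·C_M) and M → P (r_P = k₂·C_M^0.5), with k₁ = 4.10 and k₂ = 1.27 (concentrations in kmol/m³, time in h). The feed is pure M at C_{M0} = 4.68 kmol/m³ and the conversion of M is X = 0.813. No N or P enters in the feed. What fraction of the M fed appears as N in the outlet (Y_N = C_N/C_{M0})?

Exit C_M = C_{M0}(1−X) = 4.68×0.187 = 0.8752 kmol/m³.
Rates in a CSTR are evaluated at the outlet concentration: r_N = 4.10×0.8752 = 3.588, r_P = 1.27×0.8752^0.5 = 1.188.
Fraction of consumed M going to N: r_N/(r_N+r_P) = 0.7513.
C_N = 0.7513·C_{M0}·X = 0.7513×4.68×0.813 = 2.86 kmol/m³; Y_N = C_N/C_{M0} = 0.611.

0.611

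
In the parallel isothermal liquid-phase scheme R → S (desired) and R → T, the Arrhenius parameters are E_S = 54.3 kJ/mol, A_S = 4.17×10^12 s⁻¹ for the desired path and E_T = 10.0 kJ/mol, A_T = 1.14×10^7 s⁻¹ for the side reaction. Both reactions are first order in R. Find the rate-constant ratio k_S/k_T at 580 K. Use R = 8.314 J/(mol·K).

With equal orders, S_{S/T} = k_S/k_T = (A_S/A_T)·exp[(E_T−E_S)/(RT)].
(E_T−E_S)/(RT) = (10.0−54.3)×10³/(8.314×580) = -44300/4822 = -9.187.
k_S/k_T = (4.17×10^12/1.14×10^7)·exp(-9.187) = 3.658×10^5 × 1.024×10^-4 = 37.4.

37.4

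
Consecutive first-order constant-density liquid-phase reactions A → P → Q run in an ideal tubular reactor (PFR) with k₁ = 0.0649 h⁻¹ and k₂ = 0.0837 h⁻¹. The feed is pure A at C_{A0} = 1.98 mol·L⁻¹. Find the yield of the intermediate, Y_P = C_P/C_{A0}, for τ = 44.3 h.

0.110

Solving the coupled first-order balances gives C_P(τ) = [k₁/(k₂−k₁)]·C_{A0}·(e^(−k₁τ) − e^(−k₂τ)).
e^(−k₁τ) = e^(−0.0649×44.3) = e^(−2.875) = 0.05641; e^(−k₂τ) = e^(−3.708) = 0.02453.
C_P = 0.0649×1.98/(0.0837−0.0649) × (0.05641−0.02453) = 6.835×0.03188 = 0.2179 mol·L⁻¹.
Y_P = C_P/C_{A0} = 0.2179/1.98 = 0.110.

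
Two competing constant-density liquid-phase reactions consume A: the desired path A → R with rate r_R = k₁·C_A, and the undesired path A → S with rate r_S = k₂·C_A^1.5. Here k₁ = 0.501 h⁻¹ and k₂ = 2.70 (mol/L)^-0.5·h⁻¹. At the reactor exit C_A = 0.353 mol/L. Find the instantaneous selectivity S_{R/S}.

0.312

S_{R/S} = r_R/r_S = (k₁·C_A)/(k₂·C_A^1.5) = (k₁/k₂)·C_A^-0.5.
= (0.501×0.3530) / (2.70×0.3530^1.5) = 0.1769/0.5663 = 0.312.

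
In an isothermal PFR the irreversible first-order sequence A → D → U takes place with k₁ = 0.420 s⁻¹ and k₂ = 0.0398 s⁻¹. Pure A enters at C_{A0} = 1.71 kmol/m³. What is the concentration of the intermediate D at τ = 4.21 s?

1.28 kmol/m³

The intermediate concentration in a first-order A→B→C sequence is C_D = k₁C_{A0}(e^(−k₁τ) − e^(−k₂τ))/(k₂−k₁).
e^(−k₁τ) = e^(−0.420×4.21) = e^(−1.768) = 0.1706; e^(−k₂τ) = e^(−0.1676) = 0.8457.
C_D = 0.420×1.71/(0.0398−0.420) × (0.1706−0.8457) = (-1.889)×(-0.6751) = 1.275 kmol/m³.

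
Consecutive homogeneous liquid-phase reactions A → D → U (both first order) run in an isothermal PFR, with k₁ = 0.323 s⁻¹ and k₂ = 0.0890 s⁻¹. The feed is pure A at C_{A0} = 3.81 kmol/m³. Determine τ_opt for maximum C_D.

Setting dC_D/dτ = 0 gives τ_opt = ln(k₂/k₁)/(k₂−k₁).
= ln(0.0890/0.323)/(0.0890−0.323) = ln(0.2755)/-0.2340 = -1.289/-0.2340 = 5.51 s.

5.51 s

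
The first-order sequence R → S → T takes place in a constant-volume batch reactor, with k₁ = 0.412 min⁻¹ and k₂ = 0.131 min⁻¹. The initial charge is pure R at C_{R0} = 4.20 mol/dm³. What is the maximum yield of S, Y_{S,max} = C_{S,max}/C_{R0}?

For a first-order series the maximum intermediate yield is C_{S,max}/C_{R0} = (k₁/k₂)^[k₂/(k₂−k₁)].
= (0.412/0.131)^(0.131/(0.131−0.412)) = (3.145)^(-0.4662) = 0.5862.

0.586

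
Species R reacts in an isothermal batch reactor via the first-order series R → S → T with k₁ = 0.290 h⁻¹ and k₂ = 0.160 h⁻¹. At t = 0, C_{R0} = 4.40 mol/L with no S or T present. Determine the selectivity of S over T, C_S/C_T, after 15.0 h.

0.213

Solving the coupled first-order balances gives C_S(t) = [k₁/(k₂−k₁)]·C_{R0}·(e^(−k₁t) − e^(−k₂t)).
e^(−k₁t) = e^(−0.290×15.0) = e^(−4.350) = 0.01291; e^(−k₂t) = e^(−2.400) = 0.09072.
C_S = 0.290×4.40/(0.160−0.290) × (0.01291−0.09072) = (-9.815)×(-0.07781) = 0.7637 mol/L.
C_R = C_{R0}e^(−k₁t) = 0.05679 mol/L, so C_T = C_{R0}−C_R−C_S = 3.579 mol/L; C_S/C_T = 0.213.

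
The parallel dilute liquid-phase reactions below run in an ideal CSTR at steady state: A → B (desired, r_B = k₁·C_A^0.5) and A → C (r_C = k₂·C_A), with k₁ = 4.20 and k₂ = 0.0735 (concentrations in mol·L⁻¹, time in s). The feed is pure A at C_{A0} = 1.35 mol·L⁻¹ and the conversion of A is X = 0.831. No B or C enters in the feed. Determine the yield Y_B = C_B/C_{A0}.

Exit C_A = C_{A0}(1−X) = 1.35×0.169 = 0.2282 mol·L⁻¹.
Rates in a CSTR are evaluated at the outlet concentration: r_B = 4.20×0.2282^0.5 = 2.006, r_C = 0.0735×0.2282 = 0.01677.
Fraction of consumed A going to B: r_B/(r_B+r_C) = 0.9917.
C_B = 0.9917·C_{A0}·X = 0.9917×1.35×0.831 = 1.11 mol·L⁻¹; Y_B = C_B/C_{A0} = 0.824.

0.824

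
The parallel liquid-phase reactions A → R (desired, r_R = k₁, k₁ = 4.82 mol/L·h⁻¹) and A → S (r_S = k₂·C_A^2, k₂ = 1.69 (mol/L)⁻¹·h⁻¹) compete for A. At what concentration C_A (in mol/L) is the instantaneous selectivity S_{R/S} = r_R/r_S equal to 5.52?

S_{R/S} = (k₁/k₂)·C_A^-2 ⇒ C_A = (S·k₂/k₁)^(-0.5).
= (5.52×1.69/4.82)^(-0.5) = (1.935)^(-0.5) = 0.719 mol/L.

0.719 mol/L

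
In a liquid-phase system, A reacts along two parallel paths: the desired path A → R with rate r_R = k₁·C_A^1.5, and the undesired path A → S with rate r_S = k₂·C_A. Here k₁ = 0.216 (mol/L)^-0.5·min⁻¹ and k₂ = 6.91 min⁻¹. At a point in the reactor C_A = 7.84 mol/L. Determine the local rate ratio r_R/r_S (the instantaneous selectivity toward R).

0.0875

S_{R/S} = r_R/r_S = (k₁·C_A^1.5)/(k₂·C_A) = (k₁/k₂)·C_A^0.5.
= (0.216×7.840^1.5) / (6.91×7.840) = 4.742/54.17 = 0.0875.
Since the desired path is higher order in A, keeping C_A high (PFR or concentrated feed) favours R.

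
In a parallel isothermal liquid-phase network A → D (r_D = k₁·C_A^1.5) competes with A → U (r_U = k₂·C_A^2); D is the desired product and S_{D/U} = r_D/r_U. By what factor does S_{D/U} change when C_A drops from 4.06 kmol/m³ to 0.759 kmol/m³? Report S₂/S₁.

2.31

S_{D/U} = (k₁/k₂)·C_A^-0.5, so S₂/S₁ = (C_{A,2}/C_{A,1})^-0.5.
= (0.759/4.06)^(-0.5) = (0.1869)^(-0.5) = 2.31.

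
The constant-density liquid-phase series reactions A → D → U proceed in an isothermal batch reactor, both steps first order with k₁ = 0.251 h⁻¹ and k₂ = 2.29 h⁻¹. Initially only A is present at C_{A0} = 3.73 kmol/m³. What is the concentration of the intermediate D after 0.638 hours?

For first-order series with pure A initially, C_D(t) = k₁C_{A0}/(k₂−k₁)·(e^(−k₁t) − e^(−k₂t)).
e^(−k₁t) = e^(−0.251×0.638) = e^(−0.1601) = 0.8520; e^(−k₂t) = e^(−1.461) = 0.2320.
C_D = 0.251×3.73/(2.29−0.251) × (0.8520−0.2320) = 0.4592×0.6200 = 0.2847 kmol/m³.

0.285 kmol/m³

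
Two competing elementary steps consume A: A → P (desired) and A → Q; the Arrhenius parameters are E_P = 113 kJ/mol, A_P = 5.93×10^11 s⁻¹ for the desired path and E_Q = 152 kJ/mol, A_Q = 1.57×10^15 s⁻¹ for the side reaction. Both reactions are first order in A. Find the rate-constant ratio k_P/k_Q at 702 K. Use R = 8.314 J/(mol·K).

0.301

k_P/k_Q = (A_P/A_Q)·exp[−(E_P−E_Q)/(RT)] = (A_P/A_Q)·exp[(E_Q−E_P)/(RT)].
(E_Q−E_P)/(RT) = (152−113)×10³/(8.314×702) = 39000/5836 = 6.682.
k_P/k_Q = (5.93×10^11/1.57×10^15)·exp(6.682) = 3.777×10^-4 × 798.0 = 0.301.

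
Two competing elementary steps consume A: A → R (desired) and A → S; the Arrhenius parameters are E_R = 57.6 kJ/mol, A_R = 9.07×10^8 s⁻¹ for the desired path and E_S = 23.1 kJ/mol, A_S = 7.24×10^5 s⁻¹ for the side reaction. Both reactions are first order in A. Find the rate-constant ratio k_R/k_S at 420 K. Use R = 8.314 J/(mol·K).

Since both paths have the same order in A, the concentration cancels and S_{R/S} = k_R/k_S = (A_R/A_S)·exp[(E_S−E_R)/(RT)].
(E_S−E_R)/(RT) = (23.1−57.6)×10³/(8.314×420) = -34500/3492 = -9.880.
k_R/k_S = (9.07×10^8/7.24×10^5)·exp(-9.880) = 1253 × 5.118×10^-5 = 0.0641.

0.0641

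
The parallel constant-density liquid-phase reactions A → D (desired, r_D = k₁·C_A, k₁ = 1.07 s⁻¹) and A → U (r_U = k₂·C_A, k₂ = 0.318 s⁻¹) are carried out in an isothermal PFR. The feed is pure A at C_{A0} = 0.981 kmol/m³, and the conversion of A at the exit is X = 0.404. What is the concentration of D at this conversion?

0.306 kmol/m³

C_A = C_{A0}(1−X) = 0.5847 kmol/m³.
Both paths are first order in A, so the instantaneous fraction to D is constant: dC_D/d(−C_A) = k₁/(k₁+k₂) = 0.7709.
C_D = 0.7709·(C_{A0}−C_A) = 0.7709×0.3963 = 0.306 kmol/m³.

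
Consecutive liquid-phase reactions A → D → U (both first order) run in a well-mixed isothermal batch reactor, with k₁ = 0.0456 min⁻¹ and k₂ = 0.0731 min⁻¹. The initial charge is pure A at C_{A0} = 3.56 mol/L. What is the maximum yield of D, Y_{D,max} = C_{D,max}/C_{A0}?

Evaluating C_D at t_opt = ln(k₂/k₁)/(k₂−k₁) gives C_{D,max}/C_{A0} = (k₁/k₂)^[k₂/(k₂−k₁)].
= (0.0456/0.0731)^(0.0731/(0.0731−0.0456)) = (0.6238)^(2.658) = 0.2852.

0.285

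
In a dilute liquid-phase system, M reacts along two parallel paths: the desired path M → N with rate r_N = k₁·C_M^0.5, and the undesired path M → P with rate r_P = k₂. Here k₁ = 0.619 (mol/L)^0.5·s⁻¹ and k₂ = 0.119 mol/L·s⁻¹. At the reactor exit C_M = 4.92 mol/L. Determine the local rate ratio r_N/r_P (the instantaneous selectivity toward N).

S_{N/P} = r_N/r_P = (k₁·C_M^0.5)/(k₂) = (k₁/k₂)·C_M^0.5.
= (0.619×4.920^0.5) / (0.119) = 1.373/0.1190 = 11.5.
Since the desired path is higher order in M, keeping C_M high (PFR or concentrated feed) favours N.

11.5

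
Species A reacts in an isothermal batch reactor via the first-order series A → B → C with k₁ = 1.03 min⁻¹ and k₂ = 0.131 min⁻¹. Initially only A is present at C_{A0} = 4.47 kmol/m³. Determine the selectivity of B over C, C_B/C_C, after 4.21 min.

Solving the coupled first-order balances gives C_B(t) = [k₁/(k₂−k₁)]·C_{A0}·(e^(−k₁t) − e^(−k₂t)).
e^(−k₁t) = e^(−1.03×4.21) = e^(−4.336) = 0.01308; e^(−k₂t) = e^(−0.5515) = 0.5761.
C_B = 1.03×4.47/(0.131−1.03) × (0.01308−0.5761) = (-5.121)×(-0.5630) = 2.883 kmol/m³.
C_A = C_{A0}e^(−k₁t) = 0.05849 kmol/m³, so C_C = C_{A0}−C_A−C_B = 1.528 kmol/m³; C_B/C_C = 1.89.

1.89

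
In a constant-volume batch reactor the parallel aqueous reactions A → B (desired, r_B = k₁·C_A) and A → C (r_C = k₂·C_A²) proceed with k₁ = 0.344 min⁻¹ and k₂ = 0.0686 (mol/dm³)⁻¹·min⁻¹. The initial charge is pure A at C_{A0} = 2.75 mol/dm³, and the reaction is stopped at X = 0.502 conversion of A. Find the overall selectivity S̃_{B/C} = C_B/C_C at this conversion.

C_A = C_{A0}(1−X) = 1.369 mol/dm³.
Along a PFR/batch, dC_B/dC_A = −r_B/(r_B+r_C) = −k₁/(k₁+k₂·C_A).
Integrating from C_{A0} to C_A: C_B = (0.344/0.0686)·ln[(0.344+0.0686·2.75)/(0.344+0.0686·1.37)] = 5.015·ln(0.5326/0.4379) = 0.9817 mol/dm³.
C_C = (C_{A0}−C_A)−C_B = 0.3988 mol/dm³; S̃_{B/C} = 0.9817/0.3988 = 2.46.

2.46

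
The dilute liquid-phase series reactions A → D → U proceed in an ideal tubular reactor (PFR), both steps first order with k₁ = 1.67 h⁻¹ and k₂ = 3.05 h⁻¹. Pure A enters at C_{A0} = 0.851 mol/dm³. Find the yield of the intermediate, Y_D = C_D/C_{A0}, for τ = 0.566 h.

Solving the coupled first-order balances gives C_D(τ) = [k₁/(k₂−k₁)]·C_{A0}·(e^(−k₁τ) − e^(−k₂τ)).
e^(−k₁τ) = e^(−1.67×0.566) = e^(−0.9452) = 0.3886; e^(−k₂τ) = e^(−1.726) = 0.1779.
C_D = 1.67×0.851/(3.05−1.67) × (0.3886−0.1779) = 1.030×0.2107 = 0.2169 mol/dm³.
Y_D = C_D/C_{A0} = 0.2169/0.851 = 0.255.

0.255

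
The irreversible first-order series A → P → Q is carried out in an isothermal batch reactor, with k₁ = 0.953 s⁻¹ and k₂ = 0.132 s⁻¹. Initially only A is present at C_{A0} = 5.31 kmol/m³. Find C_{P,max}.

3.86 kmol/m³

For a first-order series the maximum intermediate yield is C_{P,max}/C_{A0} = (k₁/k₂)^[k₂/(k₂−k₁)].
= (0.953/0.132)^(0.132/(0.132−0.953)) = (7.220)^(-0.1608) = 0.7277.
C_{P,max} = 0.7277×5.31 = 3.86 kmol/m³.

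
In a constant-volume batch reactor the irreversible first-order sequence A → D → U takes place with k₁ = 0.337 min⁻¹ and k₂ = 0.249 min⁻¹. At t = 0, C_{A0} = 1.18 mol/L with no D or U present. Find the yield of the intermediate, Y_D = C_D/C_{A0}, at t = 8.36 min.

0.249

For first-order series with pure A initially, C_D(t) = k₁C_{A0}/(k₂−k₁)·(e^(−k₁t) − e^(−k₂t)).
e^(−k₁t) = e^(−0.337×8.36) = e^(−2.817) = 0.05977; e^(−k₂t) = e^(−2.082) = 0.1247.
C_D = 0.337×1.18/(0.249−0.337) × (0.05977−0.1247) = (-4.519)×(-0.06496) = 0.2935 mol/L.
Y_D = C_D/C_{A0} = 0.2935/1.18 = 0.249.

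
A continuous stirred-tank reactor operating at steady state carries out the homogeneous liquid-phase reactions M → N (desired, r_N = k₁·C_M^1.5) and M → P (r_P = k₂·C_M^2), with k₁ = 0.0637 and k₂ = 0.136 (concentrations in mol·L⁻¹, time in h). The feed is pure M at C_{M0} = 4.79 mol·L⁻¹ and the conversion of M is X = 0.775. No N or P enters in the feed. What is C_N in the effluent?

1.15 mol·L⁻¹

Exit C_M = C_{M0}(1−X) = 4.79×0.225 = 1.078 mol·L⁻¹.
Rates in a CSTR are evaluated at the outlet concentration: r_N = 0.0637×1.078^1.5 = 0.07127, r_P = 0.136×1.078^2 = 0.1580.
Fraction of consumed M going to N: r_N/(r_N+r_P) = 0.3109.
C_N = 0.3109·C_{M0}·X = 0.3109×4.79×0.775 = 1.15 mol·L⁻¹.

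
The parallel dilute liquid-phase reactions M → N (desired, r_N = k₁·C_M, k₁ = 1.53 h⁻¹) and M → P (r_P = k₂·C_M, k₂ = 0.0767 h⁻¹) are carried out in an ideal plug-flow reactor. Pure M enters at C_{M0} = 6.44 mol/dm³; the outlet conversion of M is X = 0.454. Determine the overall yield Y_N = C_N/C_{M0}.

0.432

C_M = C_{M0}(1−X) = 3.516 mol/dm³.
Both paths are first order in M, so the instantaneous fraction to N is constant: dC_N/d(−C_M) = k₁/(k₁+k₂) = 0.9523.
C_N = 0.9523·(C_{M0}−C_M) = 0.9523×2.924 = 2.78 mol/dm³.
Y_N = C_N/C_{M0} = 2.784/6.44 = 0.432.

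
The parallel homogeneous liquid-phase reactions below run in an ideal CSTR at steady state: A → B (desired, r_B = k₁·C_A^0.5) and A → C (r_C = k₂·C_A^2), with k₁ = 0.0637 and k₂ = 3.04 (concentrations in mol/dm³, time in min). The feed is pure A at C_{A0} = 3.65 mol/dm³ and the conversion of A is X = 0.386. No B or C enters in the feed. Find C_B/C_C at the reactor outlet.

Exit C_A = C_{A0}(1−X) = 3.65×0.614 = 2.241 mol/dm³.
A CSTR operates uniformly at the exit composition, giving r_B = 0.09536 and r_C = 15.27 (each k·C_A^n at C_A = 2.241).
Overall selectivity = C_B/C_C = r_Bτ/(r_Cτ) = r_B/r_C = 0.00625.

0.00625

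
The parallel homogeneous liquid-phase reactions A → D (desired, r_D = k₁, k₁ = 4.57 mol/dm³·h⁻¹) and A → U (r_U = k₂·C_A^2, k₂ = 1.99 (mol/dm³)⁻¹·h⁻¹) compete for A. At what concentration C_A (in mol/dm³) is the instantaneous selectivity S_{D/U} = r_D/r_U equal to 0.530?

2.08 mol/dm³

S_{D/U} = (k₁/k₂)·C_A^-2 ⇒ C_A = (S·k₂/k₁)^(-0.5).
= (0.530×1.99/4.57)^(-0.5) = (0.2308)^(-0.5) = 2.08 mol/dm³.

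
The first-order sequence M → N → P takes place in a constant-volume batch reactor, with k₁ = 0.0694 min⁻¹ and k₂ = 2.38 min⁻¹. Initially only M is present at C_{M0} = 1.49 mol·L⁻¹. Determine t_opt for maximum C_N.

For first-order series the maximum of C_N occurs at t_opt = ln(k₂/k₁)/(k₂−k₁).
= ln(2.38/0.0694)/(2.38−0.0694) = ln(34.29)/2.311 = 3.535/2.311 = 1.53 min.

1.53 min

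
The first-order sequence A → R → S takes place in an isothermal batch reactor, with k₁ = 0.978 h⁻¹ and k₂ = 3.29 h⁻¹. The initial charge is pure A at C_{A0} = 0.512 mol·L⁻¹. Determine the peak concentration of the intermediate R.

At the optimum, C_{R,max}/C_{A0} = (k₁/k₂)^[k₂/(k₂−k₁)].
= (0.978/3.29)^(3.29/(3.29−0.978)) = (0.2973)^(1.423) = 0.1779.
C_{R,max} = 0.1779×0.512 = 0.0911 mol·L⁻¹.

0.0911 mol·L⁻¹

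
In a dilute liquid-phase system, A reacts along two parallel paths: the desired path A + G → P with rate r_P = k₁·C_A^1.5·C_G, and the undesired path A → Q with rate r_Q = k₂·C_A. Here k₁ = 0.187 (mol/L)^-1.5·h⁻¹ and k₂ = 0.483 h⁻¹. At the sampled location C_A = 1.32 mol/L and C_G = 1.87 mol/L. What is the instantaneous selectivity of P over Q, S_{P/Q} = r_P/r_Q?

S_{P/Q} = r_P/r_Q = (k₁·C_A^1.5·C_G)/(k₂·C_A) = (k₁/k₂)·C_A^0.5·C_G.
= (0.187×1.320^1.5×1.870) / (0.483×1.320) = 0.5303/0.6376 = 0.832.

0.832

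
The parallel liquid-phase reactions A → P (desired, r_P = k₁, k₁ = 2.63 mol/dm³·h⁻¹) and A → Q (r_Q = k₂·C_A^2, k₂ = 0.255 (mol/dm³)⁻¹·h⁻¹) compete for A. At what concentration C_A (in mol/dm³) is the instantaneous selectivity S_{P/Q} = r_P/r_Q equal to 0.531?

4.41 mol/dm³

S_{P/Q} = (k₁/k₂)·C_A^-2 ⇒ C_A = (S·k₂/k₁)^(-0.5).
= (0.531×0.255/2.63)^(-0.5) = (0.05148)^(-0.5) = 4.41 mol/dm³.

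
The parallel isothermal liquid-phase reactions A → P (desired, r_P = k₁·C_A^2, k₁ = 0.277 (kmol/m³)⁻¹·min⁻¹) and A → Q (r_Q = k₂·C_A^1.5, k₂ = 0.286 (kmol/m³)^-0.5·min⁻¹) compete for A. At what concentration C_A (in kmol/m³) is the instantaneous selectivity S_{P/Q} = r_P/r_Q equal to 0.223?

S_{P/Q} = (k₁/k₂)·C_A^0.5 ⇒ C_A = (S·k₂/k₁)^(2).
= (0.223×0.286/0.277)^(2) = (0.2302)^(2) = 0.0530 kmol/m³.

0.0530 kmol/m³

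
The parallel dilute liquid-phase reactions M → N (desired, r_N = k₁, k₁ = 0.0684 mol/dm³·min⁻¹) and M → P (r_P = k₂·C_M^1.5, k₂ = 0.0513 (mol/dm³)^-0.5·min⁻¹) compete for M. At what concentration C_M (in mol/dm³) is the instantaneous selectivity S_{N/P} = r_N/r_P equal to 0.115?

5.12 mol/dm³

S_{N/P} = (k₁/k₂)·C_M^-1.5 ⇒ C_M = (S·k₂/k₁)^(1/(-1.5)).
= (0.115×0.0513/0.0684)^(-0.6667) = (0.08625)^(-0.6667) = 5.12 mol/dm³.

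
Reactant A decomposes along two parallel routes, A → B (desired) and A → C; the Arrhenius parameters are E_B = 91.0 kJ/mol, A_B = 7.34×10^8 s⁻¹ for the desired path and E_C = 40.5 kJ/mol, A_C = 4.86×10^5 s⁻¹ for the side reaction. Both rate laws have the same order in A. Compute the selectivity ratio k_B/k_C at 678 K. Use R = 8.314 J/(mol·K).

0.194

Since both paths have the same order in A, the concentration cancels and S_{B/C} = k_B/k_C = (A_B/A_C)·exp[(E_C−E_B)/(RT)].
(E_C−E_B)/(RT) = (40.5−91.0)×10³/(8.314×678) = -50500/5637 = -8.959.
k_B/k_C = (7.34×10^8/4.86×10^5)·exp(-8.959) = 1510 × 1.286×10^-4 = 0.194.
Since E_B > E_C, raising the temperature improves selectivity toward B.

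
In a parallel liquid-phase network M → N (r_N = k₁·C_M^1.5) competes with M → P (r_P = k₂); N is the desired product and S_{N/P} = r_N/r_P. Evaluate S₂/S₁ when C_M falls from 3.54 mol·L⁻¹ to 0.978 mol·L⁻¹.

0.145

S_{N/P} = (k₁/k₂)·C_M^1.5, so S₂/S₁ = (C_{M,2}/C_{M,1})^1.5.
= (0.978/3.54)^1.5 = (0.2763)^1.5 = 0.145.
Selectivity toward N falls as C_M falls — high-concentration operation is favoured.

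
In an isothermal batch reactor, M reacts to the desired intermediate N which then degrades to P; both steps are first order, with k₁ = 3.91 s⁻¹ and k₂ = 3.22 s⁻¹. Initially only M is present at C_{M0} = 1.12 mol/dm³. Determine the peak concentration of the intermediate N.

At the optimum, C_{N,max}/C_{M0} = (k₁/k₂)^[k₂/(k₂−k₁)].
= (3.91/3.22)^(3.22/(3.22−3.91)) = (1.214)^(-4.667) = 0.4041.
C_{N,max} = 0.4041×1.12 = 0.453 mol/dm³.

0.453 mol/dm³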